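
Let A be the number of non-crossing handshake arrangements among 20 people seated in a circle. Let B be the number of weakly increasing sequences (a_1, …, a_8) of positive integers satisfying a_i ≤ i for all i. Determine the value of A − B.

15366

With 20 = 2·10 people, non-crossing handshake pairings are non-crossing perfect matchings on a circle, counted by C_10. So A = C_10 = 16796.
Weakly increasing sequences with a_i ≤ i biject with Dyck paths of semilength 8, so there are C_8. So B = C_8 = 1430.
A − B = 16796 − 1430 = 15366.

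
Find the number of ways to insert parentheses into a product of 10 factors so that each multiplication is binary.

Bracketing 10 factors into binary products is counted by C_{10−1} = C_9.
C_9 = C(18,9)/10 = 48620/10 = 4862.

4862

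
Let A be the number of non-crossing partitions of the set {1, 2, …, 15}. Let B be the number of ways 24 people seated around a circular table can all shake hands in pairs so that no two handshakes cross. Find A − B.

9486833

The non-crossing partitions of [15] form a lattice of size C_15. So A = C_15 = 9694845.
With 24 = 2·12 people, non-crossing handshake pairings are non-crossing perfect matchings on a circle, counted by C_12. So B = C_12 = 208012.
A − B = 9694845 − 208012 = 9486833.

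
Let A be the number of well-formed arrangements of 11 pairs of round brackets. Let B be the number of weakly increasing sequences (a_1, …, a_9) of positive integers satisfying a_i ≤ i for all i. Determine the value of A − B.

53924

With 11 pairs the number of balanced bracket strings is the Catalan number C_11. So A = C_11 = 58786.
Such sub-staircase sequences of length n are counted by C_n; here n = 9. So B = C_9 = 4862.
A − B = 58786 − 4862 = 53924.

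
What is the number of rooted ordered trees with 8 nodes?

A rooted plane tree on 8 nodes has 7 edges, and such trees are counted by C_7.
C_7 = 429.

429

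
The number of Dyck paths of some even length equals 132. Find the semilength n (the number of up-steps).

Dyck paths of semilength n are counted by C_n. The Catalan number equal to 132 is C_6.

6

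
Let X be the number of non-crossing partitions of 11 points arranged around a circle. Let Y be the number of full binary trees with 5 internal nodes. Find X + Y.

58828

The non-crossing partitions of [11] form a lattice of size C_11. So X = C_11 = 58786.
The number of full binary trees on 5 internal nodes is the Catalan number C_5. So Y = C_5 = 42.
X + Y = 58786 + 42 = 58828.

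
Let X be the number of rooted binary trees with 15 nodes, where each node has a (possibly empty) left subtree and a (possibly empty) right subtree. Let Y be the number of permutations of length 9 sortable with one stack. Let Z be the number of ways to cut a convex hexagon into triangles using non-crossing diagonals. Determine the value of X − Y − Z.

9689969

Rooted binary trees with 15 nodes (each child slot possibly empty) number C_15. So X = C_15 = 9694845.
Stack-sortable permutations are exactly the 231-avoiding ones, counted by C_n; here n = 9. So Y = C_9 = 4862.
Triangulations of a convex m-gon are counted by C_{m−2}; with m = 6 this is C_4. So Z = C_4 = 14.
X − Y − Z = 9694845 − 4862 − 14 = 9689969.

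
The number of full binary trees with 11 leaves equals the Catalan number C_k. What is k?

Full binary trees with 11 leaves have 11−1 = 10 internal nodes, so there are C_10 of them.

10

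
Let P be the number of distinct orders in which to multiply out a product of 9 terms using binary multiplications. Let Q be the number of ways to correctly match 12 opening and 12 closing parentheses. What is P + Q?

Bracketing 9 factors into binary products is counted by C_{9−1} = C_8. So P = C_8 = 1430.
Balanced strings of n pairs of brackets are counted by C_n; here n = 12. So Q = C_12 = 208012.
P + Q = 1430 + 208012 = 209442.

209442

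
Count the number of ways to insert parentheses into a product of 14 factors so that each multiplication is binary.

742900

Parenthesizations of m factors correspond to full binary trees with m leaves, counted by C_{m−1}; m = 14 gives C_13.
C_13 = C(26,13)/14 = 10400600/14 = 742900.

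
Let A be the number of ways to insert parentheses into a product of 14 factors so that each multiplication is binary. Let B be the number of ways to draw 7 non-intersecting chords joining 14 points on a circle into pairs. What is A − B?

742471

Bracketing 14 factors into binary products is counted by C_{14−1} = C_13. So A = C_13 = 742900.
Pairing 14 circle points by 7 non-crossing chords gives C_7 matchings. So B = C_7 = 429.
A − B = 742900 − 429 = 742471.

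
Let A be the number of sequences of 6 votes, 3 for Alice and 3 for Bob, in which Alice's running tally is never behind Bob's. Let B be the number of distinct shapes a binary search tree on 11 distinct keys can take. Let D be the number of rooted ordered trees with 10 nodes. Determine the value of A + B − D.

Ballot sequences with n votes each where one side never trails are Dyck words, counted by C_n; here n = 3. So A = C_3 = 5.
Binary trees (left/right distinguished) on n nodes are counted by C_n; here n = 11. So B = C_11 = 58786.
Rooted ordered (plane) trees on m nodes have m−1 edges and are counted by C_{m−1}; m = 10 gives C_9. So D = C_9 = 4862.
A + B − D = 5 + 58786 − 4862 = 53929.

53929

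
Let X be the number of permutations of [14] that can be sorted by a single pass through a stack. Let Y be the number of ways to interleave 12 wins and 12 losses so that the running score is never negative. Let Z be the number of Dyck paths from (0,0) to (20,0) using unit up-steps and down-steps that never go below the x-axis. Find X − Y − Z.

By Knuth's characterisation, the stack-sortable permutations of length 14 are the 231-avoiders, numbering C_14. So X = C_14 = 2674440.
Reading a vote for the leader as '(' and for the other as ')' turns such a sequence into a balanced string of 12 pairs, so the count is C_12. So Y = C_12 = 208012.
Dyck paths of semilength n (length 2n) are counted by C_n; here n = 10. So Z = C_10 = 16796.
X − Y − Z = 2674440 − 208012 − 16796 = 2449632.

2449632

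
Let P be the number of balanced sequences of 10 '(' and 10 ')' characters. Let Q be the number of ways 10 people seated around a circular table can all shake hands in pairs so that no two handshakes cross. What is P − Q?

With 10 pairs the number of balanced bracket strings is the Catalan number C_10. So P = C_10 = 16796.
Non-crossing handshake pairings of 2n people are counted by C_n; 10 people gives n = 5. So Q = C_5 = 42.
P − Q = 16796 − 42 = 16754.

16754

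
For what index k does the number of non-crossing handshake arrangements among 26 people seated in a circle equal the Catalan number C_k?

With 26 = 2·13 people, non-crossing handshake pairings are non-crossing perfect matchings on a circle, counted by C_13.

13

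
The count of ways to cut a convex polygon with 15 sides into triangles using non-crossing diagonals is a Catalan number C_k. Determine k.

The number of triangulations of a 15-gon is the Catalan number C_13 (index = sides − 2).

13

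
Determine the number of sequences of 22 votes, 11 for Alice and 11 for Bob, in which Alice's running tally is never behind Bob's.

Reading a vote for the leader as '(' and for the other as ')' turns such a sequence into a balanced string of 11 pairs, so the count is C_11.
C_11 = C_10 · 2(2·10+1)/(10+2) = 16796 · 42/12 = 58786.

58786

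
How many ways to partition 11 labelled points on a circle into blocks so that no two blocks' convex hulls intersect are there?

The non-crossing partitions of [11] form a lattice of size C_11.
C_11 = C(22,11)/12 = 705432/12 = 58786.

58786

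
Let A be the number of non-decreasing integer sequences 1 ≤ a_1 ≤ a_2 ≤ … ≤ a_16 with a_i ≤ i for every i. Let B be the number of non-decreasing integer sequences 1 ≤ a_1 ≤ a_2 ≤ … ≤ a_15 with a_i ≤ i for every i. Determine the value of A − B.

25662825

Weakly increasing sequences with a_i ≤ i biject with Dyck paths of semilength 16, so there are C_16. So A = C_16 = 35357670.
Weakly increasing sequences with a_i ≤ i biject with Dyck paths of semilength 15, so there are C_15. So B = C_15 = 9694845.
A − B = 35357670 − 9694845 = 25662825.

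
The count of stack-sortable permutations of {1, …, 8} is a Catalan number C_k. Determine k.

By Knuth's characterisation, the stack-sortable permutations of length 8 are the 231-avoiders, numbering C_8.

8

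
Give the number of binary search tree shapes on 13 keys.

742900

Binary trees (left/right distinguished) on n nodes are counted by C_n; here n = 13.
C_13 = C_12 · 2(2·12+1)/(12+2) = 208012 · 50/14 = 742900.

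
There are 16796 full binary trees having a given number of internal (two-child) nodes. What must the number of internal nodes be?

Full binary trees with n internal nodes are counted by C_n. The Catalan number equal to 16796 is C_10.

10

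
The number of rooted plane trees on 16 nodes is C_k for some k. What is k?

A rooted plane tree on 16 nodes has 15 edges, and such trees are counted by C_15.

15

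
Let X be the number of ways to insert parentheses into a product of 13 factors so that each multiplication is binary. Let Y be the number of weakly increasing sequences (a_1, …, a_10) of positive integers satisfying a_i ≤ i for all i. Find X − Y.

191216

Ways to associate a product of 13 factors correspond to binary trees on 13 leaves, so the count is C_12. So X = C_12 = 208012.
Weakly increasing sequences with a_i ≤ i biject with Dyck paths of semilength 10, so there are C_10. So Y = C_10 = 16796.
X − Y = 208012 − 16796 = 191216.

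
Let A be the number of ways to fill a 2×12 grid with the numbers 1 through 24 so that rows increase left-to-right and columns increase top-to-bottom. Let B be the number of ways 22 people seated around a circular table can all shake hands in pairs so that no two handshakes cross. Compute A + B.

By the hook-length formula (or a Dyck-path bijection), SYT of shape 2×12 number C_12. So A = C_12 = 208012.
With 22 = 2·11 people, non-crossing handshake pairings are non-crossing perfect matchings on a circle, counted by C_11. So B = C_11 = 58786.
A + B = 208012 + 58786 = 266798.

266798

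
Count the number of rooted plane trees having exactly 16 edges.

35357670

A rooted plane tree with 16 edges has 17 nodes, and the count is C_16.
C_16 = 35357670.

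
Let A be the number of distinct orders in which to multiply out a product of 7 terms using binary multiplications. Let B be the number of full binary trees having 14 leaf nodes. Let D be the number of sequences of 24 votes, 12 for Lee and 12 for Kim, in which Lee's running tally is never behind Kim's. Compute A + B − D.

Bracketing 7 factors into binary products is counted by C_{7−1} = C_6. So A = C_6 = 132.
A full binary tree with L leaves has L−1 internal nodes and is counted by C_{L−1}; L = 14 gives C_13. So B = C_13 = 742900.
Reading a vote for the leader as '(' and for the other as ')' turns such a sequence into a balanced string of 12 pairs, so the count is C_12. So D = C_12 = 208012.
A + B − D = 132 + 742900 − 208012 = 535020.

535020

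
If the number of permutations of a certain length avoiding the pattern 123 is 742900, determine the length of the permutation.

13

Permutations of [n] avoiding a fixed length-3 pattern are counted by C_n, and C_13 = 742900.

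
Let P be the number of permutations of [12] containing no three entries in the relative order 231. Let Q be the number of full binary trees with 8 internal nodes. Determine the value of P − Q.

206582

Permutations of [n] avoiding any single length-3 pattern are counted by C_n; here n = 12. So P = C_12 = 208012.
The number of full binary trees on 8 internal nodes is the Catalan number C_8. So Q = C_8 = 1430.
P − Q = 208012 − 1430 = 206582.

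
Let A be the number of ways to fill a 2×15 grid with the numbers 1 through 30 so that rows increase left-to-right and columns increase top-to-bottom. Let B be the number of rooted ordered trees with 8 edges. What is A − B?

9693415

Standard Young tableaux of shape 2×n are counted by C_n; here n = 15. So A = C_15 = 9694845.
Rooted ordered trees with n edges are counted by C_n; here n = 8. So B = C_8 = 1430.
A − B = 9694845 − 1430 = 9693415.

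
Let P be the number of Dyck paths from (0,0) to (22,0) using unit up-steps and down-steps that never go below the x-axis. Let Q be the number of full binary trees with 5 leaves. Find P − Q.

58772

Paths of 11 up- and 11 down-steps that never dip below the axis are Dyck paths; their count is C_11. So P = C_11 = 58786.
A full binary tree with L leaves has L−1 internal nodes and is counted by C_{L−1}; L = 5 gives C_4. So Q = C_4 = 14.
P − Q = 58786 − 14 = 58772.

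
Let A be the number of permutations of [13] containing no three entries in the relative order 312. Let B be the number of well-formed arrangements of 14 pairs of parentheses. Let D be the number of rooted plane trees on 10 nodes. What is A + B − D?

3412478

For any fixed pattern of length 3, the pattern-avoiding permutations of [13] number C_13. So A = C_13 = 742900.
A balanced arrangement of 14 bracket pairs is a Dyck word of semilength 14, so the count is C_14. So B = C_14 = 2674440.
Rooted ordered (plane) trees on m nodes have m−1 edges and are counted by C_{m−1}; m = 10 gives C_9. So D = C_9 = 4862.
A + B − D = 742900 + 2674440 − 4862 = 3412478.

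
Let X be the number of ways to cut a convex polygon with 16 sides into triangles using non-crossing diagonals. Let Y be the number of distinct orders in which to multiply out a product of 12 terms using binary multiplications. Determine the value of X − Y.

2615654

The number of triangulations of a 16-gon is the Catalan number C_14 (index = sides − 2). So X = C_14 = 2674440.
Parenthesizations of m factors correspond to full binary trees with m leaves, counted by C_{m−1}; m = 12 gives C_11. So Y = C_11 = 58786.
X − Y = 2674440 − 58786 = 2615654.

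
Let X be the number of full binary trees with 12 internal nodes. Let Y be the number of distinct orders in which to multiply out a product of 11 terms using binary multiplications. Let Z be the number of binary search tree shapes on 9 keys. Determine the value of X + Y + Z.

229670

Full binary trees with n internal nodes are counted by C_n; here n = 12. So X = C_12 = 208012.
Ways to associate a product of 11 factors correspond to binary trees on 11 leaves, so the count is C_10. So Y = C_10 = 16796.
There are C_n binary search tree shapes on n keys; with n = 9 that is C_9. So Z = C_9 = 4862.
X + Y + Z = 208012 + 16796 + 4862 = 229670.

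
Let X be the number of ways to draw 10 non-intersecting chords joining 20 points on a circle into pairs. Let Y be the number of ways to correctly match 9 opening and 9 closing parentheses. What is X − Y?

Pairing 20 circle points by 10 non-crossing chords gives C_10 matchings. So X = C_10 = 16796.
A balanced arrangement of 9 bracket pairs is a Dyck word of semilength 9, so the count is C_9. So Y = C_9 = 4862.
X − Y = 16796 − 4862 = 11934.

11934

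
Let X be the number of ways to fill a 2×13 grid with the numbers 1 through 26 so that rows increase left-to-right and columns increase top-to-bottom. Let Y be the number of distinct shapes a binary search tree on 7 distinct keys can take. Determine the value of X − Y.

By the hook-length formula (or a Dyck-path bijection), SYT of shape 2×13 number C_13. So X = C_13 = 742900.
Rooted binary trees with 7 nodes (each child slot possibly empty) number C_7. So Y = C_7 = 429.
X − Y = 742900 − 429 = 742471.

742471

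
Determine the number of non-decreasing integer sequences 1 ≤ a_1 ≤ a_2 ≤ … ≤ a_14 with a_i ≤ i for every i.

2674440

Weakly increasing sequences with a_i ≤ i biject with Dyck paths of semilength 14, so there are C_14.
C_14 = C(28,14)/15 = 40116600/15 = 2674440.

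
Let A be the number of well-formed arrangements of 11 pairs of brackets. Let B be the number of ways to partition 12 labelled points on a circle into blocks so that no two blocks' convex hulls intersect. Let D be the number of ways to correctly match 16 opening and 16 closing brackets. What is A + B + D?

Balanced strings of n pairs of brackets are counted by C_n; here n = 11. So A = C_11 = 58786.
Non-crossing partitions of an n-element set are counted by C_n; here n = 12. So B = C_12 = 208012.
With 16 pairs the number of balanced bracket strings is the Catalan number C_16. So D = C_16 = 35357670.
A + B + D = 58786 + 208012 + 35357670 = 35624468.

35624468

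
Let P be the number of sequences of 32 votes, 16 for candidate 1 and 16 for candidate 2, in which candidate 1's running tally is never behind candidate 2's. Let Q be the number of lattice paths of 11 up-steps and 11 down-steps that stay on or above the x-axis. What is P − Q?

Ballot sequences with n votes each where one side never trails are Dyck words, counted by C_n; here n = 16. So P = C_16 = 35357670.
Dyck paths of semilength n (length 2n) are counted by C_n; here n = 11. So Q = C_11 = 58786.
P − Q = 35357670 − 58786 = 35298884.

35298884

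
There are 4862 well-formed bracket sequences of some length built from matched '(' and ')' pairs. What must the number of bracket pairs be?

9

Balanced strings of n bracket-pairs are counted by C_n. The Catalan number equal to 4862 is C_9.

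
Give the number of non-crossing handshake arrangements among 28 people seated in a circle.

Non-crossing handshake pairings of 2n people are counted by C_n; 28 people gives n = 14.
C_14 = C_13 · 2(2·13+1)/(13+2) = 742900 · 54/15 = 2674440.

2674440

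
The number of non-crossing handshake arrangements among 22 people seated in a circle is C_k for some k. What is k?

11

Non-crossing handshake pairings of 2n people are counted by C_n; 22 people gives n = 11.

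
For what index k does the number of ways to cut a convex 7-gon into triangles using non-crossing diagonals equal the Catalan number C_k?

5

Triangulations of a convex m-gon are counted by C_{m−2}; with m = 7 this is C_5.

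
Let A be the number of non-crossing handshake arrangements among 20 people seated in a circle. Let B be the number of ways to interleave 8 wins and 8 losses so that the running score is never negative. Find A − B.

Non-crossing handshake pairings of 2n people are counted by C_n; 20 people gives n = 10. So A = C_10 = 16796.
Reading a vote for the leader as '(' and for the other as ')' turns such a sequence into a balanced string of 8 pairs, so the count is C_8. So B = C_8 = 1430.
A − B = 16796 − 1430 = 15366.

15366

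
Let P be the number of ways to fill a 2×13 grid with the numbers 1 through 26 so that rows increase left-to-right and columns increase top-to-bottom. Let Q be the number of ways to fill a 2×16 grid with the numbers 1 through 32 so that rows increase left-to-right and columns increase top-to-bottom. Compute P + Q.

By the hook-length formula (or a Dyck-path bijection), SYT of shape 2×13 number C_13. So P = C_13 = 742900.
By the hook-length formula (or a Dyck-path bijection), SYT of shape 2×16 number C_16. So Q = C_16 = 35357670.
P + Q = 742900 + 35357670 = 36100570.

36100570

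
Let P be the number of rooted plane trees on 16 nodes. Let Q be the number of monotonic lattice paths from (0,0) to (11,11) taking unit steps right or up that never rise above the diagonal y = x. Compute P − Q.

A rooted plane tree on 16 nodes has 15 edges, and such trees are counted by C_15. So P = C_15 = 9694845.
Monotone paths in an n×n grid that stay weakly below the diagonal are counted by C_n; here n = 11. So Q = C_11 = 58786.
P − Q = 9694845 − 58786 = 9636059.

9636059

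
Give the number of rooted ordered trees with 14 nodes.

742900

Rooted ordered (plane) trees on m nodes have m−1 edges and are counted by C_{m−1}; m = 14 gives C_13.
C_13 = 742900.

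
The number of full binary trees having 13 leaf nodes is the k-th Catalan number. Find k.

12

A full binary tree with L leaves has L−1 internal nodes and is counted by C_{L−1}; L = 13 gives C_12.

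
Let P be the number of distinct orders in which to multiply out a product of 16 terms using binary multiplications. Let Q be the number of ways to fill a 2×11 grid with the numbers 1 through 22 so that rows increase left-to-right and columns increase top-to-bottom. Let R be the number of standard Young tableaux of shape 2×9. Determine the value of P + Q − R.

9748769

Ways to associate a product of 16 factors correspond to binary trees on 16 leaves, so the count is C_15. So P = C_15 = 9694845.
Standard Young tableaux of shape 2×n are counted by C_n; here n = 11. So Q = C_11 = 58786.
By the hook-length formula (or a Dyck-path bijection), SYT of shape 2×9 number C_9. So R = C_9 = 4862.
P + Q − R = 9694845 + 58786 − 4862 = 9748769.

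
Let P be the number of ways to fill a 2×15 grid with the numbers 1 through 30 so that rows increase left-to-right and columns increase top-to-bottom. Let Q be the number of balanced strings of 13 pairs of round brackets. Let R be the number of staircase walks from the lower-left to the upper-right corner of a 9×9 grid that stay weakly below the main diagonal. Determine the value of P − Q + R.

By the hook-length formula (or a Dyck-path bijection), SYT of shape 2×15 number C_15. So P = C_15 = 9694845.
Balanced strings of n pairs of brackets are counted by C_n; here n = 13. So Q = C_13 = 742900.
Sub-diagonal monotone paths from (0,0) to (9,9) biject with Dyck paths of semilength 9, giving C_9. So R = C_9 = 4862.
P − Q + R = 9694845 − 742900 + 4862 = 8956807.

8956807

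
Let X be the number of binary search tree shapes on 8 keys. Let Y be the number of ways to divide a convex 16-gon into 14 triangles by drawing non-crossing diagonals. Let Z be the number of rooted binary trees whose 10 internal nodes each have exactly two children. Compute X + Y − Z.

2659074

There are C_n binary search tree shapes on n keys; with n = 8 that is C_8. So X = C_8 = 1430.
A convex 16-gon is triangulated into 14 triangles, and the number of such triangulations is the Catalan number C_{16−2} = C_14. So Y = C_14 = 2674440.
The number of full binary trees on 10 internal nodes is the Catalan number C_10. So Z = C_10 = 16796.
X + Y − Z = 1430 + 2674440 − 16796 = 2659074.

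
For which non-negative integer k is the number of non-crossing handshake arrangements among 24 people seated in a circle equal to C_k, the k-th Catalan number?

12

With 24 = 2·12 people, non-crossing handshake pairings are non-crossing perfect matchings on a circle, counted by C_12.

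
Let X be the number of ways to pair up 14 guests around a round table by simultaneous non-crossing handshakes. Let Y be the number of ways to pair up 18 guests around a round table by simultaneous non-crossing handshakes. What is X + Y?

Non-crossing handshake pairings of 2n people are counted by C_n; 14 people gives n = 7. So X = C_7 = 429.
Non-crossing handshake pairings of 2n people are counted by C_n; 18 people gives n = 9. So Y = C_9 = 4862.
X + Y = 429 + 4862 = 5291.

5291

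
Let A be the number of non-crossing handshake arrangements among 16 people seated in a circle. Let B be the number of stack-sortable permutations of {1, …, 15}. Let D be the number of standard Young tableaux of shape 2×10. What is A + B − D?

Non-crossing handshake pairings of 2n people are counted by C_n; 16 people gives n = 8. So A = C_8 = 1430.
By Knuth's characterisation, the stack-sortable permutations of length 15 are the 231-avoiders, numbering C_15. So B = C_15 = 9694845.
By the hook-length formula (or a Dyck-path bijection), SYT of shape 2×10 number C_10. So D = C_10 = 16796.
A + B − D = 1430 + 9694845 − 16796 = 9679479.

9679479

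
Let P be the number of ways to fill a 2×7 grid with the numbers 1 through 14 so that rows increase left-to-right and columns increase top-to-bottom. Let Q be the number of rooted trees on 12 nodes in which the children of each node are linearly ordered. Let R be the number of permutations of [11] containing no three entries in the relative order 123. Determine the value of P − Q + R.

429

By the hook-length formula (or a Dyck-path bijection), SYT of shape 2×7 number C_7. So P = C_7 = 429.
A rooted plane tree on 12 nodes has 11 edges, and such trees are counted by C_11. So Q = C_11 = 58786.
Permutations of [n] avoiding any single length-3 pattern are counted by C_n; here n = 11. So R = C_11 = 58786.
P − Q + R = 429 − 58786 + 58786 = 429.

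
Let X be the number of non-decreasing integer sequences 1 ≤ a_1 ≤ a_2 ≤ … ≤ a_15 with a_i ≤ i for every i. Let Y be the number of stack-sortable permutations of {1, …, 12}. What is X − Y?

9486833

Such sub-staircase sequences of length n are counted by C_n; here n = 15. So X = C_15 = 9694845.
By Knuth's characterisation, the stack-sortable permutations of length 12 are the 231-avoiders, numbering C_12. So Y = C_12 = 208012.
X − Y = 9694845 − 208012 = 9486833.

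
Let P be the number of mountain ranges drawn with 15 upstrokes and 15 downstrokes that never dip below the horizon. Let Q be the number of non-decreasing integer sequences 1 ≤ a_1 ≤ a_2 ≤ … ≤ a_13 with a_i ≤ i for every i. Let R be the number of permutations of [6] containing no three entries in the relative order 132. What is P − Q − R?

8951813

A Dyck path with 15 up-steps and 15 down-steps has semilength 15, so there are C_15 of them. So P = C_15 = 9694845.
Weakly increasing sequences with a_i ≤ i biject with Dyck paths of semilength 13, so there are C_13. So Q = C_13 = 742900.
For any fixed pattern of length 3, the pattern-avoiding permutations of [6] number C_6. So R = C_6 = 132.
P − Q − R = 9694845 − 742900 − 132 = 8951813.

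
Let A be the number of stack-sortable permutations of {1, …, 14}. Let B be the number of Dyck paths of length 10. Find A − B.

By Knuth's characterisation, the stack-sortable permutations of length 14 are the 231-avoiders, numbering C_14. So A = C_14 = 2674440.
Dyck paths of semilength n (length 2n) are counted by C_n; here n = 5. So B = C_5 = 42.
A − B = 2674440 − 42 = 2674398.

2674398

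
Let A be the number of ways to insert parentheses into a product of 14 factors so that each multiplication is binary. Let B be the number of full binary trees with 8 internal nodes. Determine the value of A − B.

741470

Bracketing 14 factors into binary products is counted by C_{14−1} = C_13. So A = C_13 = 742900.
Full binary trees with n internal nodes are counted by C_n; here n = 8. So B = C_8 = 1430.
A − B = 742900 − 1430 = 741470.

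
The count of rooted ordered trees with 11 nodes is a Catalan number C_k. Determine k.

Rooted ordered (plane) trees on m nodes have m−1 edges and are counted by C_{m−1}; m = 11 gives C_10.

10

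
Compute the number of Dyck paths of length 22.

Dyck paths of semilength n (length 2n) are counted by C_n; here n = 11.
C_11 = C_10 · 2(2·10+1)/(10+2) = 16796 · 42/12 = 58786.

58786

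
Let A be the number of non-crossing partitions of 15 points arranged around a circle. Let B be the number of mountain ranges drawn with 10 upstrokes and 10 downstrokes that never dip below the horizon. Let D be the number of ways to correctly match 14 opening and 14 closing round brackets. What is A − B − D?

7003609

The non-crossing partitions of [15] form a lattice of size C_15. So A = C_15 = 9694845.
Paths of 10 up- and 10 down-steps that never dip below the axis are Dyck paths; their count is C_10. So B = C_10 = 16796.
With 14 pairs the number of balanced bracket strings is the Catalan number C_14. So D = C_14 = 2674440.
A − B − D = 9694845 − 16796 − 2674440 = 7003609.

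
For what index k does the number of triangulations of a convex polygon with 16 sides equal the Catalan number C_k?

Triangulations of a convex m-gon are counted by C_{m−2}; with m = 16 this is C_14.

14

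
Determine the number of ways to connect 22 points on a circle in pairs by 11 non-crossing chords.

Pairing 22 circle points by 11 non-crossing chords gives C_11 matchings.
C_11 = C(22,11)/12 = 705432/12 = 58786.

58786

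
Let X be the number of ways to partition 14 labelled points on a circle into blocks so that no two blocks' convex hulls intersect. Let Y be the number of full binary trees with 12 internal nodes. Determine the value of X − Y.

The non-crossing partitions of [14] form a lattice of size C_14. So X = C_14 = 2674440.
The number of full binary trees on 12 internal nodes is the Catalan number C_12. So Y = C_12 = 208012.
X − Y = 2674440 − 208012 = 2466428.

2466428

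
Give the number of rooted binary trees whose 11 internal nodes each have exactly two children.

58786

The number of full binary trees on 11 internal nodes is the Catalan number C_11.
C_11 = C_10 · 2(2·10+1)/(10+2) = 16796 · 42/12 = 58786.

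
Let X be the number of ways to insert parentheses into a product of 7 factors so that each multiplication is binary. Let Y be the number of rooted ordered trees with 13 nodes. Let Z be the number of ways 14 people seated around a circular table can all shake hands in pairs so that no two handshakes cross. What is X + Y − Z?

Bracketing 7 factors into binary products is counted by C_{7−1} = C_6. So X = C_6 = 132.
A rooted plane tree on 13 nodes has 12 edges, and such trees are counted by C_12. So Y = C_12 = 208012.
With 14 = 2·7 people, non-crossing handshake pairings are non-crossing perfect matchings on a circle, counted by C_7. So Z = C_7 = 429.
X + Y − Z = 132 + 208012 − 429 = 207715.

207715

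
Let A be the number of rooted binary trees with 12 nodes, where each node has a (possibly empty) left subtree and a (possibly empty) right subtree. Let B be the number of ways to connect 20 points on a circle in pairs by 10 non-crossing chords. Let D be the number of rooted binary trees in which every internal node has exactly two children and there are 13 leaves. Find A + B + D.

There are C_n binary search tree shapes on n keys; with n = 12 that is C_12. So A = C_12 = 208012.
Pairing 20 circle points by 10 non-crossing chords gives C_10 matchings. So B = C_10 = 16796.
Full binary trees with 13 leaves have 13−1 = 12 internal nodes, so there are C_12 of them. So D = C_12 = 208012.
A + B + D = 208012 + 16796 + 208012 = 432820.

432820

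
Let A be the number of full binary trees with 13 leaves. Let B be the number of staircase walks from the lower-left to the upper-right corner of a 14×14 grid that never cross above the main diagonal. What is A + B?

Full binary trees with 13 leaves have 13−1 = 12 internal nodes, so there are C_12 of them. So A = C_12 = 208012.
Monotone paths in an n×n grid that stay weakly below the diagonal are counted by C_n; here n = 14. So B = C_14 = 2674440.
A + B = 208012 + 2674440 = 2882452.

2882452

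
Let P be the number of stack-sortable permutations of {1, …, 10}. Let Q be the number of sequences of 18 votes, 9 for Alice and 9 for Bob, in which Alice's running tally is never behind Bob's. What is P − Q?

By Knuth's characterisation, the stack-sortable permutations of length 10 are the 231-avoiders, numbering C_10. So P = C_10 = 16796.
Ballot sequences with n votes each where one side never trails are Dyck words, counted by C_n; here n = 9. So Q = C_9 = 4862.
P − Q = 16796 − 4862 = 11934.

11934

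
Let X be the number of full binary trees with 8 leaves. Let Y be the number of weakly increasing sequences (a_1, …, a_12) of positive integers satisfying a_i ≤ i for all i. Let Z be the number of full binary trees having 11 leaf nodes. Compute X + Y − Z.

191645

A full binary tree with L leaves has L−1 internal nodes and is counted by C_{L−1}; L = 8 gives C_7. So X = C_7 = 429.
Weakly increasing sequences with a_i ≤ i biject with Dyck paths of semilength 12, so there are C_12. So Y = C_12 = 208012.
A full binary tree with L leaves has L−1 internal nodes and is counted by C_{L−1}; L = 11 gives C_10. So Z = C_10 = 16796.
X + Y − Z = 429 + 208012 − 16796 = 191645.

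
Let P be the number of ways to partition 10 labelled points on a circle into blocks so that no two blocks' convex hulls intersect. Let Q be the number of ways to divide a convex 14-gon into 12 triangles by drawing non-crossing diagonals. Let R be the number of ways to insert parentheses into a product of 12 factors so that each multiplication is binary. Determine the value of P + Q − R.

166022

Non-crossing partitions of an n-element set are counted by C_n; here n = 10. So P = C_10 = 16796.
Triangulations of a convex m-gon are counted by C_{m−2}; with m = 14 this is C_12. So Q = C_12 = 208012.
Ways to associate a product of 12 factors correspond to binary trees on 12 leaves, so the count is C_11. So R = C_11 = 58786.
P + Q − R = 16796 + 208012 − 58786 = 166022.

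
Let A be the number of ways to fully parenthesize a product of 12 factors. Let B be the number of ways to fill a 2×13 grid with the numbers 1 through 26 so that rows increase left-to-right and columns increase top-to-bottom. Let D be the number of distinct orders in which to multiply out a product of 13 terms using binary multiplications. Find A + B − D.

Bracketing 12 factors into binary products is counted by C_{12−1} = C_11. So A = C_11 = 58786.
By the hook-length formula (or a Dyck-path bijection), SYT of shape 2×13 number C_13. So B = C_13 = 742900.
Bracketing 13 factors into binary products is counted by C_{13−1} = C_12. So D = C_12 = 208012.
A + B − D = 58786 + 742900 − 208012 = 593674.

593674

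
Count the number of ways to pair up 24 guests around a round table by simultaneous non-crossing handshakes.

208012

With 24 = 2·12 people, non-crossing handshake pairings are non-crossing perfect matchings on a circle, counted by C_12.
C_12 = 208012.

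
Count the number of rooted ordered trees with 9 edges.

4862

Rooted ordered trees with n edges are counted by C_n; here n = 9.
C_9 = C(18,9)/10 = 48620/10 = 4862.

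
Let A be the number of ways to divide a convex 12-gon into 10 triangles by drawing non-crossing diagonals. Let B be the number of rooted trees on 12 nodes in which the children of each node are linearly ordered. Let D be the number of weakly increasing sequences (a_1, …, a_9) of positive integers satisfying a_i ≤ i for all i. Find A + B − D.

Triangulations of a convex m-gon are counted by C_{m−2}; with m = 12 this is C_10. So A = C_10 = 16796.
A rooted plane tree on 12 nodes has 11 edges, and such trees are counted by C_11. So B = C_11 = 58786.
Weakly increasing sequences with a_i ≤ i biject with Dyck paths of semilength 9, so there are C_9. So D = C_9 = 4862.
A + B − D = 16796 + 58786 − 4862 = 70720.

70720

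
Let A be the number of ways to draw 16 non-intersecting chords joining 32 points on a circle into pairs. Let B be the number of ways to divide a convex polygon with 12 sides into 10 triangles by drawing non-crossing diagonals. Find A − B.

Non-crossing perfect matchings of 2n points on a circle are counted by C_n; with 32 points, n = 16. So A = C_16 = 35357670.
The number of triangulations of a 12-gon is the Catalan number C_10 (index = sides − 2). So B = C_10 = 16796.
A − B = 35357670 − 16796 = 35340874.

35340874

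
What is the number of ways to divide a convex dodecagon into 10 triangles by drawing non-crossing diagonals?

Triangulations of a convex m-gon are counted by C_{m−2}; with m = 12 this is C_10.
C_10 = C_9 · 2(2·9+1)/(9+2) = 4862 · 38/11 = 16796.

16796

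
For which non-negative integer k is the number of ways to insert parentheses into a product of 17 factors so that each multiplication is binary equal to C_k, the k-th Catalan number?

16

Ways to associate a product of 17 factors correspond to binary trees on 17 leaves, so the count is C_16.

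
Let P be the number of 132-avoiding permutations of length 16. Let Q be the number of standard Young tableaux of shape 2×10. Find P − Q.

35340874

Permutations of [n] avoiding any single length-3 pattern are counted by C_n; here n = 16. So P = C_16 = 35357670.
By the hook-length formula (or a Dyck-path bijection), SYT of shape 2×10 number C_10. So Q = C_10 = 16796.
P − Q = 35357670 − 16796 = 35340874.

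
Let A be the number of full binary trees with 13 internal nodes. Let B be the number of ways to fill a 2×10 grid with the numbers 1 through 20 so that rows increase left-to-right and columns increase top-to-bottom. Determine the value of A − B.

Full binary trees with n internal nodes are counted by C_n; here n = 13. So A = C_13 = 742900.
Standard Young tableaux of shape 2×n are counted by C_n; here n = 10. So B = C_10 = 16796.
A − B = 742900 − 16796 = 726104.

726104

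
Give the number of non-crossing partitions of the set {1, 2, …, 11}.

58786

The non-crossing partitions of [11] form a lattice of size C_11.
C_11 = 58786.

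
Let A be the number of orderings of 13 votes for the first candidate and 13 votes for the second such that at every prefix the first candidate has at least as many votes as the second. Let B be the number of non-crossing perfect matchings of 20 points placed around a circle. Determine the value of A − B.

726104

Reading a vote for the leader as '(' and for the other as ')' turns such a sequence into a balanced string of 13 pairs, so the count is C_13. So A = C_13 = 742900.
Pairing 20 circle points by 10 non-crossing chords gives C_10 matchings. So B = C_10 = 16796.
A − B = 742900 − 16796 = 726104.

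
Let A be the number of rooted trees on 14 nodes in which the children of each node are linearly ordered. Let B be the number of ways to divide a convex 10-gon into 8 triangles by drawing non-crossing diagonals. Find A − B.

Rooted ordered (plane) trees on m nodes have m−1 edges and are counted by C_{m−1}; m = 14 gives C_13. So A = C_13 = 742900.
Triangulations of a convex m-gon are counted by C_{m−2}; with m = 10 this is C_8. So B = C_8 = 1430.
A − B = 742900 − 1430 = 741470.

741470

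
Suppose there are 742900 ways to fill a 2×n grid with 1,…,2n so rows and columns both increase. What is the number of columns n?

13

Standard Young tableaux of shape 2×n are counted by C_n. Since C_13 = 742900, the index is 13.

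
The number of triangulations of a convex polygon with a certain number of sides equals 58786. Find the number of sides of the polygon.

13

Triangulations of a convex m-gon are counted by C_{m−2}. Since C_11 = 58786, the index is 11.
So m − 2 = 11, giving m = 13 sides.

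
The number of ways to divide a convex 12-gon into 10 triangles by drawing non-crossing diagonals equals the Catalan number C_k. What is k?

The number of triangulations of a 12-gon is the Catalan number C_10 (index = sides − 2).

10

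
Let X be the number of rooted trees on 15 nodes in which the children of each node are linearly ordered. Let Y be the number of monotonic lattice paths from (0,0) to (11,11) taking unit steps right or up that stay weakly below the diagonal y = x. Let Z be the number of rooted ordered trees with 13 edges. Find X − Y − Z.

1872754

A rooted plane tree on 15 nodes has 14 edges, and such trees are counted by C_14. So X = C_14 = 2674440.
Sub-diagonal monotone paths from (0,0) to (11,11) biject with Dyck paths of semilength 11, giving C_11. So Y = C_11 = 58786.
Rooted ordered trees with n edges are counted by C_n; here n = 13. So Z = C_13 = 742900.
X − Y − Z = 2674440 − 58786 − 742900 = 1872754.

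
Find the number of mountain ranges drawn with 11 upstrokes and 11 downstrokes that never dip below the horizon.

58786

Paths of 11 up- and 11 down-steps that never dip below the axis are Dyck paths; their count is C_11.
C_11 = 58786.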